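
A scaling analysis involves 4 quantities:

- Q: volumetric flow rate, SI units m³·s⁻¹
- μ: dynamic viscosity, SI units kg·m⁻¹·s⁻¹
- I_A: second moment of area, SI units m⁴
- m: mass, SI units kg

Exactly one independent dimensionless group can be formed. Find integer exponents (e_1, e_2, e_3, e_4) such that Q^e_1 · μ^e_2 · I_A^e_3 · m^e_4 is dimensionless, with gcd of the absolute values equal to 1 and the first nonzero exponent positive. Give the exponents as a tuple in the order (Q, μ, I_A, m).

M: e_1·(0) + e_2·(1) + e_3·(0) + e_4·(1) = 0
L: e_1·(3) + e_2·(-1) + e_3·(4) + e_4·(0) = 0
T: e_1·(-1) + e_2·(-1) + e_3·(0) + e_4·(0) = 0
Solving this homogeneous linear system for the smallest-integer solution (first nonzero entry positive) gives (1, -1, -1, 1).

(1, -1, -1, 1)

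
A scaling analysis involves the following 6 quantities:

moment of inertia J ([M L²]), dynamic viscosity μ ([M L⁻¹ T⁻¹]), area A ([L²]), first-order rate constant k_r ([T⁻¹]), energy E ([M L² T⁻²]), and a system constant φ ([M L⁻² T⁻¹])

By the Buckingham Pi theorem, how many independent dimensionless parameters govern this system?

3

There are 6 variables and 3 base dimensions (M, L, T).
The dimension matrix has rank 3.
Independent dimensionless groups: 6 − 3 = 3.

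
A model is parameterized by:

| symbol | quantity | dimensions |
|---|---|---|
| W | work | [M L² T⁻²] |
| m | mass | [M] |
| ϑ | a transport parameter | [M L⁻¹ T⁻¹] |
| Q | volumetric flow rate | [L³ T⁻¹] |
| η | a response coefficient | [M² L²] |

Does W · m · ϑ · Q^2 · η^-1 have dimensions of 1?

no

Sum the exponent of each base dimension across the product:
  M: [W]_M + [m]_M + [ϑ]_M + 2·[Q]_M − [η]_M = (1) + (1) + (1) + 2·(0) − (2) = 1
  L: [W]_L + [m]_L + [ϑ]_L + 2·[Q]_L − [η]_L = (2) + (0) + (-1) + 2·(3) − (2) = 5
  T: [W]_T + [m]_T + [ϑ]_T + 2·[Q]_T − [η]_T = (-2) + (0) + (-1) + 2·(-1) − (0) = -5
Net dimensions [M L⁵ T⁻⁵] ≠ [1] — not dimensionless.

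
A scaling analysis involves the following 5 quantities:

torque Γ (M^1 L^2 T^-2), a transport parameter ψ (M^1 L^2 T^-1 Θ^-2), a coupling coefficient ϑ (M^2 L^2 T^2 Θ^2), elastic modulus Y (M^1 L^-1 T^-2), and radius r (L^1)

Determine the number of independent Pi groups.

There are 5 variables and 4 base dimensions (M, L, T, Θ).
The dimension matrix has rank 4.
Independent dimensionless groups: 5 − 4 = 1.

1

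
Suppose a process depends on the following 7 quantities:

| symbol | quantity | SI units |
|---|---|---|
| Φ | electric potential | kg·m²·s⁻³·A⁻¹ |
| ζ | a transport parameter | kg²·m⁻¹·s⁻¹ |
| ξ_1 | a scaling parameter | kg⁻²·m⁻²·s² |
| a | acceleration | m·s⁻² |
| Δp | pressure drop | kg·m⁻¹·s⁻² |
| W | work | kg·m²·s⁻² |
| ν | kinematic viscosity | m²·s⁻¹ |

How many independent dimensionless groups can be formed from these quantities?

3

There are 7 variables and 4 base dimensions (M, L, T, I).
The dimension matrix has rank 4.
Independent dimensionless groups: 7 − 4 = 3.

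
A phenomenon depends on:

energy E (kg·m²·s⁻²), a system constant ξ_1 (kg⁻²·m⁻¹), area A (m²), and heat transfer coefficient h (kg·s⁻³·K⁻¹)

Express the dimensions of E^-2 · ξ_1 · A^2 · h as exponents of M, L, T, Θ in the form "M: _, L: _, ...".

M: -3, L: -1, T: 1, Θ: -1

Collect each base-dimension exponent across the product:
  M: −2·(1) + (-2) + 2·(0) + (1) = -3
  L: −2·(2) + (-1) + 2·(2) + (0) = -1
  T: −2·(-2) + (0) + 2·(0) + (-3) = 1
  Θ: −2·(0) + (0) + 2·(0) + (-1) = -1
So the dimensions are [M⁻³ L⁻¹ T Θ⁻¹].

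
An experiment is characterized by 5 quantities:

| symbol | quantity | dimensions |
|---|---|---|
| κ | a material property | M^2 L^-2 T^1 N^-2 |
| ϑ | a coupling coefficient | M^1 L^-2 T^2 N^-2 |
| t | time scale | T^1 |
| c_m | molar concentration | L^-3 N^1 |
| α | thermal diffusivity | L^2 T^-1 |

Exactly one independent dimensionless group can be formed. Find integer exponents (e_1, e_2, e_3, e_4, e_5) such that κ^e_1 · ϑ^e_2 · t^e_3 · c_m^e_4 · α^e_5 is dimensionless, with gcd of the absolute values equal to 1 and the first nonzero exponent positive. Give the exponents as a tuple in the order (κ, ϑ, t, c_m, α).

(1, -2, -1, -2, -4)

M: e_1·(2) + e_2·(1) + e_3·(0) + e_4·(0) + e_5·(0) = 0
L: e_1·(-2) + e_2·(-2) + e_3·(0) + e_4·(-3) + e_5·(2) = 0
T: e_1·(1) + e_2·(2) + e_3·(1) + e_4·(0) + e_5·(-1) = 0
N: e_1·(-2) + e_2·(-2) + e_3·(0) + e_4·(1) + e_5·(0) = 0
Solving this homogeneous linear system for the smallest-integer solution (first nonzero entry positive) gives (1, -2, -1, -2, -4).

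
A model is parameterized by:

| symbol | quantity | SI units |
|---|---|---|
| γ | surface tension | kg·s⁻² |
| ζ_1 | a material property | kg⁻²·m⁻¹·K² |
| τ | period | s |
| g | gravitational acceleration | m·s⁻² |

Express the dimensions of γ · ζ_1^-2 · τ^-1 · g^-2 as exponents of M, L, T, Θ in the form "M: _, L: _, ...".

M: 5, L: 0, T: 1, Θ: -4

Collect each base-dimension exponent across the product:
  M: (1) − 2·(-2) − (0) − 2·(0) = 5
  L: (0) − 2·(-1) − (0) − 2·(1) = 0
  T: (-2) − 2·(0) − (1) − 2·(-2) = 1
  Θ: (0) − 2·(2) − (0) − 2·(0) = -4
So the dimensions are [M⁵ T Θ⁻⁴].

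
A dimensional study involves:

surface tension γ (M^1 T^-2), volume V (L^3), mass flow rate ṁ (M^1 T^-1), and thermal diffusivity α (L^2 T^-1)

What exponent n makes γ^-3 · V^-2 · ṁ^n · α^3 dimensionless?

Balance the M exponent: (1)·n from ṁ, plus −3·(1) − 2·(0) + 3·(0) = -3 from the rest, must sum to zero.
n − 3 = 0, so n = 3.

3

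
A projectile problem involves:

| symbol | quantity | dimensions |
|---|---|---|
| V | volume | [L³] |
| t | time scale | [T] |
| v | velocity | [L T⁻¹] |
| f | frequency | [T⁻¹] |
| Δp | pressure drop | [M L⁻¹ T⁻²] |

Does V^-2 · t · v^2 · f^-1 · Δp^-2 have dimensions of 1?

Sum the exponent of each base dimension across the product:
  M: −2·[V]_M + [t]_M + 2·[v]_M − [f]_M − 2·[Δp]_M = −2·(0) + (0) + 2·(0) − (0) − 2·(1) = -2
  L: −2·[V]_L + [t]_L + 2·[v]_L − [f]_L − 2·[Δp]_L = −2·(3) + (0) + 2·(1) − (0) − 2·(-1) = -2
  T: −2·[V]_T + [t]_T + 2·[v]_T − [f]_T − 2·[Δp]_T = −2·(0) + (1) + 2·(-1) − (-1) − 2·(-2) = 4
Net dimensions [M⁻² L⁻² T⁴] ≠ [1] — not dimensionless.

no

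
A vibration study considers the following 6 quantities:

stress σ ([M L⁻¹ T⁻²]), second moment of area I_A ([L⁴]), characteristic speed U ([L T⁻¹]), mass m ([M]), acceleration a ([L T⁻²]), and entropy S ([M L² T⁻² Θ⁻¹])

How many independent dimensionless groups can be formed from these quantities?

There are 6 variables and 4 base dimensions (M, L, T, Θ).
The dimension matrix has rank 4.
Independent dimensionless groups: 6 − 4 = 2.

2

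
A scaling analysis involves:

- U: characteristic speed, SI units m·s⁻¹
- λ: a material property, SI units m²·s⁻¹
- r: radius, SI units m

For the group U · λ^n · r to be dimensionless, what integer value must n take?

-1

Balance the L exponent: (2)·n from λ, plus (1) + (1) = 2 from the rest, must sum to zero.
2n + 2 = 0, so n = -1.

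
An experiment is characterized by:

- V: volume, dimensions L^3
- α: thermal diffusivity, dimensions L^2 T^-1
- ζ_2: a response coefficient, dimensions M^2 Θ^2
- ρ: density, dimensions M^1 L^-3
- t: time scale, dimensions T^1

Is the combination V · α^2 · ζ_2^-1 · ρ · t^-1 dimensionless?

Sum the exponent of each base dimension across the product:
  M: [V]_M + 2·[α]_M − [ζ_2]_M + [ρ]_M − [t]_M = (0) + 2·(0) − (2) + (1) − (0) = -1
  L: [V]_L + 2·[α]_L − [ζ_2]_L + [ρ]_L − [t]_L = (3) + 2·(2) − (0) + (-3) − (0) = 4
  T: [V]_T + 2·[α]_T − [ζ_2]_T + [ρ]_T − [t]_T = (0) + 2·(-1) − (0) + (0) − (1) = -3
  Θ: [V]_Θ + 2·[α]_Θ − [ζ_2]_Θ + [ρ]_Θ − [t]_Θ = (0) + 2·(0) − (2) + (0) − (0) = -2
Net dimensions [M⁻¹ L⁴ T⁻³ Θ⁻²] ≠ [1] — not dimensionless.

no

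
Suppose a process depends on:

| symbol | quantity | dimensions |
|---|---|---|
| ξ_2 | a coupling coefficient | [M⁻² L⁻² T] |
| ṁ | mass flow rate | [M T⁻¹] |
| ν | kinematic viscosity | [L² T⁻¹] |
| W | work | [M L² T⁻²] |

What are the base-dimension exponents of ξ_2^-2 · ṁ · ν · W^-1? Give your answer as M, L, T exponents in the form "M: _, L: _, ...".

M: 4, L: 4, T: -2

Collect each base-dimension exponent across the product:
  M: −2·(-2) + (1) + (0) − (1) = 4
  L: −2·(-2) + (0) + (2) − (2) = 4
  T: −2·(1) + (-1) + (-1) − (-2) = -2
So the dimensions are [M⁴ L⁴ T⁻²].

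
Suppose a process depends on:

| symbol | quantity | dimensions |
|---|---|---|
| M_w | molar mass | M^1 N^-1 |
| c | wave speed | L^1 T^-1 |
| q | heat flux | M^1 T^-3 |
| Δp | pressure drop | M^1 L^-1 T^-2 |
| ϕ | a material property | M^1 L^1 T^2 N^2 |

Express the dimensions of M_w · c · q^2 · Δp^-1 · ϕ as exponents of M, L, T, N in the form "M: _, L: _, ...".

Collect each base-dimension exponent across the product:
  M: (1) + (0) + 2·(1) − (1) + (1) = 3
  L: (0) + (1) + 2·(0) − (-1) + (1) = 3
  T: (0) + (-1) + 2·(-3) − (-2) + (2) = -3
  N: (-1) + (0) + 2·(0) − (0) + (2) = 1
So the dimensions are [M³ L³ T⁻³ N].

M: 3, L: 3, T: -3, N: 1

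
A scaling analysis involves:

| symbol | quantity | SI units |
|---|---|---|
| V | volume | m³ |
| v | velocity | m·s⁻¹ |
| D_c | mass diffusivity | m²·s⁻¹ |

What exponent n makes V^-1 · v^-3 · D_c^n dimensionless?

3

Balance the L exponent: (2)·n from D_c, plus −(3) − 3·(1) = -6 from the rest, must sum to zero.
2n − 6 = 0, so n = 3.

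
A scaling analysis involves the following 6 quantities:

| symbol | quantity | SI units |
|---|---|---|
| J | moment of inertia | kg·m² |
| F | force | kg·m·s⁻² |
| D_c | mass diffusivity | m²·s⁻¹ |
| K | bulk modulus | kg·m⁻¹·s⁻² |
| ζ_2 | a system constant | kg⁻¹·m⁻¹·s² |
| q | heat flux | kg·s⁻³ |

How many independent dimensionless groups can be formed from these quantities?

3

There are 6 variables and 3 base dimensions (M, L, T).
The dimension matrix has rank 3.
Independent dimensionless groups: 6 − 3 = 3.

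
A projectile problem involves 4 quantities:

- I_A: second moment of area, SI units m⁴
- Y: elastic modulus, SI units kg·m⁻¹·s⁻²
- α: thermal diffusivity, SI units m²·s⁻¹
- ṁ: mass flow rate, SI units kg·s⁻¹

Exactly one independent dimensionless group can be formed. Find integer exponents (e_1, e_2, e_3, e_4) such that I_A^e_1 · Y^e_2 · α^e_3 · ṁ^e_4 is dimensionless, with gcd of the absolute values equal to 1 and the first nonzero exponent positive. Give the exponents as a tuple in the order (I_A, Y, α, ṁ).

(3, 4, -4, -4)

M: e_1·(0) + e_2·(1) + e_3·(0) + e_4·(1) = 0
L: e_1·(4) + e_2·(-1) + e_3·(2) + e_4·(0) = 0
T: e_1·(0) + e_2·(-2) + e_3·(-1) + e_4·(-1) = 0
Solving this homogeneous linear system for the smallest-integer solution (first nonzero entry positive) gives (3, 4, -4, -4).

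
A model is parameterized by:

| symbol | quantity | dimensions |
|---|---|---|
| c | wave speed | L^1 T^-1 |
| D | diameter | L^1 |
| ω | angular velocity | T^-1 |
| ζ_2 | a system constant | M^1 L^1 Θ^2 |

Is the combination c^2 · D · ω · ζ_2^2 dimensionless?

Sum the exponent of each base dimension across the product:
  M: 2·[c]_M + [D]_M + [ω]_M + 2·[ζ_2]_M = 2·(0) + (0) + (0) + 2·(1) = 2
  L: 2·[c]_L + [D]_L + [ω]_L + 2·[ζ_2]_L = 2·(1) + (1) + (0) + 2·(1) = 5
  T: 2·[c]_T + [D]_T + [ω]_T + 2·[ζ_2]_T = 2·(-1) + (0) + (-1) + 2·(0) = -3
  Θ: 2·[c]_Θ + [D]_Θ + [ω]_Θ + 2·[ζ_2]_Θ = 2·(0) + (0) + (0) + 2·(2) = 4
Net dimensions [M² L⁵ T⁻³ Θ⁴] ≠ [1] — not dimensionless.

no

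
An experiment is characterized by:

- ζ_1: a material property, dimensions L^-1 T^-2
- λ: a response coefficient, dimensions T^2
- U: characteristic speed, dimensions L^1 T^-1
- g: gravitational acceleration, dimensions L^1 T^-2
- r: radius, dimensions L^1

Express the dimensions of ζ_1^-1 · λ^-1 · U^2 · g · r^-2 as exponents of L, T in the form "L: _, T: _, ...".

Collect each base-dimension exponent across the product:
  L: −(-1) − (0) + 2·(1) + (1) − 2·(1) = 2
  T: −(-2) − (2) + 2·(-1) + (-2) − 2·(0) = -4
So the dimensions are [L² T⁻⁴].

L: 2, T: -4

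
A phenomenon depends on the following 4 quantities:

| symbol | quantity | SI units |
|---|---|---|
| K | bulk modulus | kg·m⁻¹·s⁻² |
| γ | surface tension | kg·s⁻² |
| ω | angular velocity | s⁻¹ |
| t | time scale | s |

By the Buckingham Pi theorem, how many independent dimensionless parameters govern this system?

There are 4 variables and 3 base dimensions (M, L, T).
The dimension matrix has rank 3.
Independent dimensionless groups: 4 − 3 = 1.

1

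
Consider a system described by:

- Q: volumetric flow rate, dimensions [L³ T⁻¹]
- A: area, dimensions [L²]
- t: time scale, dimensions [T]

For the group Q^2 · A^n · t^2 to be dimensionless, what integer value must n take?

Balance the L exponent: (2)·n from A, plus 2·(3) + 2·(0) = 6 from the rest, must sum to zero.
2n + 6 = 0, so n = -3.

-3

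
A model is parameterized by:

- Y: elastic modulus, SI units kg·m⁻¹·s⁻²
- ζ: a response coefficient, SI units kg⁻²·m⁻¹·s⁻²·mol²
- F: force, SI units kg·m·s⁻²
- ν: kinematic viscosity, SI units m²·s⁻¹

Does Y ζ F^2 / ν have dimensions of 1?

no

Sum the exponent of each base dimension across the product:
  M: [Y]_M + [ζ]_M + 2·[F]_M − [ν]_M = (1) + (-2) + 2·(1) − (0) = 1
  L: [Y]_L + [ζ]_L + 2·[F]_L − [ν]_L = (-1) + (-1) + 2·(1) − (2) = -2
  T: [Y]_T + [ζ]_T + 2·[F]_T − [ν]_T = (-2) + (-2) + 2·(-2) − (-1) = -7
  N: [Y]_N + [ζ]_N + 2·[F]_N − [ν]_N = (0) + (2) + 2·(0) − (0) = 2
Net dimensions [M L⁻² T⁻⁷ N²] ≠ [1] — not dimensionless.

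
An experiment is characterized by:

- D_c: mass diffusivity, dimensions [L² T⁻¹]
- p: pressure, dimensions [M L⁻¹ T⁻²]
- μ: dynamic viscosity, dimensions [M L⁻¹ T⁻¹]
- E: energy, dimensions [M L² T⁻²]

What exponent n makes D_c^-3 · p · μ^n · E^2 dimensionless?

-3

Balance the M exponent: (1)·n from μ, plus −3·(0) + (1) + 2·(1) = 3 from the rest, must sum to zero.
n + 3 = 0, so n = -3.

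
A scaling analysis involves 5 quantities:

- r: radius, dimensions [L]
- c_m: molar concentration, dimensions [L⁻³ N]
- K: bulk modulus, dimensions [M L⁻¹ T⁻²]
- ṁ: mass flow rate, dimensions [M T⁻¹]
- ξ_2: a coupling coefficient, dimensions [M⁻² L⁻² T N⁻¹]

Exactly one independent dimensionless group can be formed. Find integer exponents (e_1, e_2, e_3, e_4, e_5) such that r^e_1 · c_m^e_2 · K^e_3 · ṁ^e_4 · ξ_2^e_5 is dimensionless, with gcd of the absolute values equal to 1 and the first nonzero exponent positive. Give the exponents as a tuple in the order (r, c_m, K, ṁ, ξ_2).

(4, 1, -1, 3, 1)

M: e_1·(0) + e_2·(0) + e_3·(1) + e_4·(1) + e_5·(-2) = 0
L: e_1·(1) + e_2·(-3) + e_3·(-1) + e_4·(0) + e_5·(-2) = 0
T: e_1·(0) + e_2·(0) + e_3·(-2) + e_4·(-1) + e_5·(1) = 0
N: e_1·(0) + e_2·(1) + e_3·(0) + e_4·(0) + e_5·(-1) = 0
Solving this homogeneous linear system for the smallest-integer solution (first nonzero entry positive) gives (4, 1, -1, 3, 1).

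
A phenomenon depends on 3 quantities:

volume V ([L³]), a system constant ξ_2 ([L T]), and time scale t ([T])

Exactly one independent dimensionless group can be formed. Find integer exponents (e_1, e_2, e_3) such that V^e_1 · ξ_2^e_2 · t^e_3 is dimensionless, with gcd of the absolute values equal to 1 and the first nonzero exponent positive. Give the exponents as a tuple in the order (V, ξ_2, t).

(1, -3, 3)

L: e_1·(3) + e_2·(1) + e_3·(0) = 0
T: e_1·(0) + e_2·(1) + e_3·(1) = 0
Solving this homogeneous linear system for the smallest-integer solution (first nonzero entry positive) gives (1, -3, 3).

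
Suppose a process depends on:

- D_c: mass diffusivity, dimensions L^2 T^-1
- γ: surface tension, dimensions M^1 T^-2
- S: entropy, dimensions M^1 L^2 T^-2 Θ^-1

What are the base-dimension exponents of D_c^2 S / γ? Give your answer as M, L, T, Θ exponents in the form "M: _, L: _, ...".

M: 0, L: 6, T: -2, Θ: -1

Collect each base-dimension exponent across the product:
  M: 2·(0) − (1) + (1) = 0
  L: 2·(2) − (0) + (2) = 6
  T: 2·(-1) − (-2) + (-2) = -2
  Θ: 2·(0) − (0) + (-1) = -1
So the dimensions are [L⁶ T⁻² Θ⁻¹].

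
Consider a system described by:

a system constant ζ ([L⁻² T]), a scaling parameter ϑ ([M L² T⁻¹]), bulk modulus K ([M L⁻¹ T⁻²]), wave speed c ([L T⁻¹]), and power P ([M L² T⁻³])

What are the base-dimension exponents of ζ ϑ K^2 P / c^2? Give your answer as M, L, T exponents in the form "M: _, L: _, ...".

M: 4, L: -2, T: -5

Collect each base-dimension exponent across the product:
  M: (0) + (1) + 2·(1) − 2·(0) + (1) = 4
  L: (-2) + (2) + 2·(-1) − 2·(1) + (2) = -2
  T: (1) + (-1) + 2·(-2) − 2·(-1) + (-3) = -5
So the dimensions are [M⁴ L⁻² T⁻⁵].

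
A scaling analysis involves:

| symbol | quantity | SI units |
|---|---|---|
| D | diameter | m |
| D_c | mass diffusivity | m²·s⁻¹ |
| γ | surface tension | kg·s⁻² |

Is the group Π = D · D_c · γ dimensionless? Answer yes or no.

Sum the exponent of each base dimension across the product:
  M: [D]_M + [D_c]_M + [γ]_M = (0) + (0) + (1) = 1
  L: [D]_L + [D_c]_L + [γ]_L = (1) + (2) + (0) = 3
  T: [D]_T + [D_c]_T + [γ]_T = (0) + (-1) + (-2) = -3
Net dimensions [M L³ T⁻³] ≠ [1] — not dimensionless.

no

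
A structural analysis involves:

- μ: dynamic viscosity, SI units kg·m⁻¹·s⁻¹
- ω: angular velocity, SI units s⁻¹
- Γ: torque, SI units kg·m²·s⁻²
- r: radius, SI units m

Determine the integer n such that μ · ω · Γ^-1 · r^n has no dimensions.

Balance the L exponent: (1)·n from r, plus (-1) + (0) − (2) = -3 from the rest, must sum to zero.
n − 3 = 0, so n = 3.

3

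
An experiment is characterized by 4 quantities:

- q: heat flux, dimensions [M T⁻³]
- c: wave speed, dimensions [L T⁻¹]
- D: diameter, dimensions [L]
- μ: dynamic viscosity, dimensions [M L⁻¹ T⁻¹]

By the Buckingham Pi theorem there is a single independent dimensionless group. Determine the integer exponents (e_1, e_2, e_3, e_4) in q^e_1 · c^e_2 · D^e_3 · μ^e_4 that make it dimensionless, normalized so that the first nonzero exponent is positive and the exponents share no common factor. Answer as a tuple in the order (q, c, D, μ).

(1, -2, 1, -1)

M: e_1·(1) + e_2·(0) + e_3·(0) + e_4·(1) = 0
L: e_1·(0) + e_2·(1) + e_3·(1) + e_4·(-1) = 0
T: e_1·(-3) + e_2·(-1) + e_3·(0) + e_4·(-1) = 0
Solving this homogeneous linear system for the smallest-integer solution (first nonzero entry positive) gives (1, -2, 1, -1).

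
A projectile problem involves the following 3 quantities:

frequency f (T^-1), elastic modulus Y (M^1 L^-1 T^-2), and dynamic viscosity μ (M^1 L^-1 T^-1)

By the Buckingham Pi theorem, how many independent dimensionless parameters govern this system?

There are 3 variables and 3 base dimensions (M, L, T).
The dimension matrix has rank 2 (less than 3: the dimension vectors are linearly dependent).
Independent dimensionless groups: 3 − 2 = 1.

1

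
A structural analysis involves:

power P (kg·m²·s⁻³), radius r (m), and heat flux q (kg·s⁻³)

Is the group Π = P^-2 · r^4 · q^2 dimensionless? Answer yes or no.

Sum the exponent of each base dimension across the product:
  M: −2·[P]_M + 4·[r]_M + 2·[q]_M = −2·(1) + 4·(0) + 2·(1) = 0
  L: −2·[P]_L + 4·[r]_L + 2·[q]_L = −2·(2) + 4·(1) + 2·(0) = 0
  T: −2·[P]_T + 4·[r]_T + 2·[q]_T = −2·(-3) + 4·(0) + 2·(-3) = 0
All base exponents vanish — dimensionless.

yes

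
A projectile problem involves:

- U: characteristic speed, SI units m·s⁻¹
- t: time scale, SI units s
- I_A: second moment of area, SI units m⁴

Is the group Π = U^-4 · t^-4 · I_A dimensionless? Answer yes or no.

Sum the exponent of each base dimension across the product:
  M: −4·[U]_M − 4·[t]_M + [I_A]_M = −4·(0) − 4·(0) + (0) = 0
  L: −4·[U]_L − 4·[t]_L + [I_A]_L = −4·(1) − 4·(0) + (4) = 0
  T: −4·[U]_T − 4·[t]_T + [I_A]_T = −4·(-1) − 4·(1) + (0) = 0
All base exponents vanish — dimensionless.

yes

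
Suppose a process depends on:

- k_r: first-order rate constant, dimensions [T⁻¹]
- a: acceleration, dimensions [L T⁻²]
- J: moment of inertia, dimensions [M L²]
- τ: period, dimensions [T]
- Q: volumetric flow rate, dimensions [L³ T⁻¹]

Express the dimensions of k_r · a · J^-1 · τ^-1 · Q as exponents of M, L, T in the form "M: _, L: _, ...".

M: -1, L: 2, T: -5

Collect each base-dimension exponent across the product:
  M: (0) + (0) − (1) − (0) + (0) = -1
  L: (0) + (1) − (2) − (0) + (3) = 2
  T: (-1) + (-2) − (0) − (1) + (-1) = -5
So the dimensions are [M⁻¹ L² T⁻⁵].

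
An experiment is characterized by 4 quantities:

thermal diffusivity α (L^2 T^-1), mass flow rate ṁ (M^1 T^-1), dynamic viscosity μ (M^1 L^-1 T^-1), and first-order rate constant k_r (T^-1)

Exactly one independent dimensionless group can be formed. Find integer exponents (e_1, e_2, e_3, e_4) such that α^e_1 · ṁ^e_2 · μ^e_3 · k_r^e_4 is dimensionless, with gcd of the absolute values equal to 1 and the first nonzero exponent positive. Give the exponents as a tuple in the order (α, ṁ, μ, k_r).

M: e_1·(0) + e_2·(1) + e_3·(1) + e_4·(0) = 0
L: e_1·(2) + e_2·(0) + e_3·(-1) + e_4·(0) = 0
T: e_1·(-1) + e_2·(-1) + e_3·(-1) + e_4·(-1) = 0
Solving this homogeneous linear system for the smallest-integer solution (first nonzero entry positive) gives (1, -2, 2, -1).

(1, -2, 2, -1)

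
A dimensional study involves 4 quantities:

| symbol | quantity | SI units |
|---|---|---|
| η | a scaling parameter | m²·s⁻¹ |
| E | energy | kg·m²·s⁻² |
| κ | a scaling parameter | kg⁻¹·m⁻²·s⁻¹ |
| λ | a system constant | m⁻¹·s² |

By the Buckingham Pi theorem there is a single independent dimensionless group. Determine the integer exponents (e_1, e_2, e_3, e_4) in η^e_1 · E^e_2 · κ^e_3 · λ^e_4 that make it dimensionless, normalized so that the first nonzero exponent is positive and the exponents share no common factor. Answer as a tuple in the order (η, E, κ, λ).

M: e_1·(0) + e_2·(1) + e_3·(-1) + e_4·(0) = 0
L: e_1·(2) + e_2·(2) + e_3·(-2) + e_4·(-1) = 0
T: e_1·(-1) + e_2·(-2) + e_3·(-1) + e_4·(2) = 0
Solving this homogeneous linear system for the smallest-integer solution (first nonzero entry positive) gives (1, 1, 1, 2).

(1, 1, 1, 2)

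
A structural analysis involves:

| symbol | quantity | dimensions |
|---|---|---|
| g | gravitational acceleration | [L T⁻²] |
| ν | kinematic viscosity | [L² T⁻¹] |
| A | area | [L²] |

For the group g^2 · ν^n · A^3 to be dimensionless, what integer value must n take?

Balance the L exponent: (2)·n from ν, plus 2·(1) + 3·(2) = 8 from the rest, must sum to zero.
2n + 8 = 0, so n = -4.

-4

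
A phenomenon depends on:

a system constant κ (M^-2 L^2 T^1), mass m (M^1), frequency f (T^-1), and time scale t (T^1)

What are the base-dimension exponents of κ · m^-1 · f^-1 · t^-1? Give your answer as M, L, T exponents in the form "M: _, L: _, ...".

Collect each base-dimension exponent across the product:
  M: (-2) − (1) − (0) − (0) = -3
  L: (2) − (0) − (0) − (0) = 2
  T: (1) − (0) − (-1) − (1) = 1
So the dimensions are [M⁻³ L² T].

M: -3, L: 2, T: 1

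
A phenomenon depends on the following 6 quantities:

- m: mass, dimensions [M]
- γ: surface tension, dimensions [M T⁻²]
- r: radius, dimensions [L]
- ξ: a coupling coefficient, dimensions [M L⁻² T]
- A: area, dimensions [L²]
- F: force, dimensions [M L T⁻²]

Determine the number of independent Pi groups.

3

There are 6 variables and 3 base dimensions (M, L, T).
The dimension matrix has rank 3.
Independent dimensionless groups: 6 − 3 = 3.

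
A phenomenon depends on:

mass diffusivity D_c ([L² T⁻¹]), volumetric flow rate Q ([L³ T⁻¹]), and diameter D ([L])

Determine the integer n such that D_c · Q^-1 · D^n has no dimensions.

Balance the L exponent: (1)·n from D, plus (2) − (3) = -1 from the rest, must sum to zero.
n − 1 = 0, so n = 1.

1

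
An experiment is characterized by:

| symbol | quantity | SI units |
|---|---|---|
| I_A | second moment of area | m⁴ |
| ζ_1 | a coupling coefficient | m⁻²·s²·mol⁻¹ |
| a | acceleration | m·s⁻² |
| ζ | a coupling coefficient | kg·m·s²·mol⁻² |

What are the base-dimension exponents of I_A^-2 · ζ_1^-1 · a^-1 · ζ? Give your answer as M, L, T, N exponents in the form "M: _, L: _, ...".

M: 1, L: -6, T: 2, N: -1

Collect each base-dimension exponent across the product:
  M: −2·(0) − (0) − (0) + (1) = 1
  L: −2·(4) − (-2) − (1) + (1) = -6
  T: −2·(0) − (2) − (-2) + (2) = 2
  N: −2·(0) − (-1) − (0) + (-2) = -1
So the dimensions are [M L⁻⁶ T² N⁻¹].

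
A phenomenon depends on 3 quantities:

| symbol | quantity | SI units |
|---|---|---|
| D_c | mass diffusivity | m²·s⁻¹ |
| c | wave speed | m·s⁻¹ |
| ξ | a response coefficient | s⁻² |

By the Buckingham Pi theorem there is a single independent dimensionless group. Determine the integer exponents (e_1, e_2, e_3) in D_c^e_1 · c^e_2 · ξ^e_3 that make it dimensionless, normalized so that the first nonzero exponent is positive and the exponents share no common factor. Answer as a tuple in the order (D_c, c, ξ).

L: e_1·(2) + e_2·(1) + e_3·(0) = 0
T: e_1·(-1) + e_2·(-1) + e_3·(-2) = 0
Solving this homogeneous linear system for the smallest-integer solution (first nonzero entry positive) gives (2, -4, 1).

(2, -4, 1)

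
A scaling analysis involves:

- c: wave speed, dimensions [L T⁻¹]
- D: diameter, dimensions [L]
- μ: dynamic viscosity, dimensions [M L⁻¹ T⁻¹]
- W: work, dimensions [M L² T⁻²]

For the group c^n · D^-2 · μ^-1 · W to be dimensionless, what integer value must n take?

Balance the L exponent: (1)·n from c, plus −2·(1) − (-1) + (2) = 1 from the rest, must sum to zero.
n + 1 = 0, so n = -1.

-1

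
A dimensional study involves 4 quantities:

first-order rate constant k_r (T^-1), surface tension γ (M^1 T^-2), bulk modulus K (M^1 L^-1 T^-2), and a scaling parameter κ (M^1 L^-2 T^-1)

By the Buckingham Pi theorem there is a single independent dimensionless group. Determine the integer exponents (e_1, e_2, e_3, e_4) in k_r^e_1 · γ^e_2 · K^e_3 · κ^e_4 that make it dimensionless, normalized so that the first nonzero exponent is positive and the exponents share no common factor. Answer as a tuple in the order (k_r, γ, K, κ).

(1, 1, -2, 1)

M: e_1·(0) + e_2·(1) + e_3·(1) + e_4·(1) = 0
L: e_1·(0) + e_2·(0) + e_3·(-1) + e_4·(-2) = 0
T: e_1·(-1) + e_2·(-2) + e_3·(-2) + e_4·(-1) = 0
Solving this homogeneous linear system for the smallest-integer solution (first nonzero entry positive) gives (1, 1, -2, 1).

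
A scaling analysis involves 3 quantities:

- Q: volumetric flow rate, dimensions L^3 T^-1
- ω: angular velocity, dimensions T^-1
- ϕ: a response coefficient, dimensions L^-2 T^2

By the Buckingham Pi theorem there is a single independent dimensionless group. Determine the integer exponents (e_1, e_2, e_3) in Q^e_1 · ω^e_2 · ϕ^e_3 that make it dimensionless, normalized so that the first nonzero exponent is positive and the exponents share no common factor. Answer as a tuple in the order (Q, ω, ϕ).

(2, 4, 3)

L: e_1·(3) + e_2·(0) + e_3·(-2) = 0
T: e_1·(-1) + e_2·(-1) + e_3·(2) = 0
Solving this homogeneous linear system for the smallest-integer solution (first nonzero entry positive) gives (2, 4, 3).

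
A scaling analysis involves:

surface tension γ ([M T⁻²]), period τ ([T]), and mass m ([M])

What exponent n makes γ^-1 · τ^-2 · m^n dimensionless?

Balance the M exponent: (1)·n from m, plus −(1) − 2·(0) = -1 from the rest, must sum to zero.
n − 1 = 0, so n = 1.

1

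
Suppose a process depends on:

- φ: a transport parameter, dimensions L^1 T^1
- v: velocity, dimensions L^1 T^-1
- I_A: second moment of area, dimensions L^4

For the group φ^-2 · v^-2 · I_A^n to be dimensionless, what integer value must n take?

1

Balance the L exponent: (4)·n from I_A, plus −2·(1) − 2·(1) = -4 from the rest, must sum to zero.
4n − 4 = 0, so n = 1.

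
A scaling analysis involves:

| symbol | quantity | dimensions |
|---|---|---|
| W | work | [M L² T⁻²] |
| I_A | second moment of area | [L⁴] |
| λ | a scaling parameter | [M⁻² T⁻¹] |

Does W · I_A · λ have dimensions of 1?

Sum the exponent of each base dimension across the product:
  M: [W]_M + [I_A]_M + [λ]_M = (1) + (0) + (-2) = -1
  L: [W]_L + [I_A]_L + [λ]_L = (2) + (4) + (0) = 6
  T: [W]_T + [I_A]_T + [λ]_T = (-2) + (0) + (-1) = -3
Net dimensions [M⁻¹ L⁶ T⁻³] ≠ [1] — not dimensionless.

no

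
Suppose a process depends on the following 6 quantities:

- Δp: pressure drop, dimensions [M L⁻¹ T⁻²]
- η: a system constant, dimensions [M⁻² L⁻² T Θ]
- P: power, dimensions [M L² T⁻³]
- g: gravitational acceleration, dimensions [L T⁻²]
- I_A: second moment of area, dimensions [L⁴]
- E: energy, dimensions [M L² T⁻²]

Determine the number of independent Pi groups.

2

There are 6 variables and 4 base dimensions (M, L, T, Θ).
The dimension matrix has rank 4.
Independent dimensionless groups: 6 − 4 = 2.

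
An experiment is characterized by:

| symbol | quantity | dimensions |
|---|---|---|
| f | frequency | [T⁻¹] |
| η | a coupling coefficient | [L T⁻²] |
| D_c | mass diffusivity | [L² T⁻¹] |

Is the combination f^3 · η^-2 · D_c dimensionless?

Sum the exponent of each base dimension across the product:
  L: 3·[f]_L − 2·[η]_L + [D_c]_L = 3·(0) − 2·(1) + (2) = 0
  T: 3·[f]_T − 2·[η]_T + [D_c]_T = 3·(-1) − 2·(-2) + (-1) = 0
All base exponents vanish — dimensionless.

yes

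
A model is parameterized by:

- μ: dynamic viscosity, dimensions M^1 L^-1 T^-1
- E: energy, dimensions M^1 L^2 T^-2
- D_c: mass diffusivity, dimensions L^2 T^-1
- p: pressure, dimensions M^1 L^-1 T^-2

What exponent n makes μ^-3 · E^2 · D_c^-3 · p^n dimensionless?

Balance the M exponent: (1)·n from p, plus −3·(1) + 2·(1) − 3·(0) = -1 from the rest, must sum to zero.
n − 1 = 0, so n = 1.

1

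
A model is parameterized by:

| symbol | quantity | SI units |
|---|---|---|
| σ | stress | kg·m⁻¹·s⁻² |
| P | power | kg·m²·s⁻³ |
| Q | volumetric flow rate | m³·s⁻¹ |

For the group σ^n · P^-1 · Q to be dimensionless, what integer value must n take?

1

Balance the M exponent: (1)·n from σ, plus −(1) + (0) = -1 from the rest, must sum to zero.
n − 1 = 0, so n = 1.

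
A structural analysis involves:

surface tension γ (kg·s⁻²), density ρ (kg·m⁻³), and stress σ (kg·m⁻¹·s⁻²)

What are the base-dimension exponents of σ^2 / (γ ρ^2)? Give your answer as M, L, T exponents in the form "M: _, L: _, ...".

Collect each base-dimension exponent across the product:
  M: −(1) − 2·(1) + 2·(1) = -1
  L: −(0) − 2·(-3) + 2·(-1) = 4
  T: −(-2) − 2·(0) + 2·(-2) = -2
So the dimensions are [M⁻¹ L⁴ T⁻²].

M: -1, L: 4, T: -2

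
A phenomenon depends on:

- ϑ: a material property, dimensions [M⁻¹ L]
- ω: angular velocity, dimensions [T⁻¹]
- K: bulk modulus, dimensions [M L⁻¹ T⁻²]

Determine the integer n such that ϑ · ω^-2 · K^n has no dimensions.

Balance the M exponent: (1)·n from K, plus (-1) − 2·(0) = -1 from the rest, must sum to zero.
n − 1 = 0, so n = 1.

1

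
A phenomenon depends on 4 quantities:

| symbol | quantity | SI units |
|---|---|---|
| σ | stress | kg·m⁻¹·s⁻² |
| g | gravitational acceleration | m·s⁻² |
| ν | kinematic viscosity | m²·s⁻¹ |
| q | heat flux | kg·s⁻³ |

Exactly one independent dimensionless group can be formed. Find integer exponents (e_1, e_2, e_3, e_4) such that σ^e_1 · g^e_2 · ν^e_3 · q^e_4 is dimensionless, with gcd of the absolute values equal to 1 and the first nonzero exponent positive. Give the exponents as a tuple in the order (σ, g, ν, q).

M: e_1·(1) + e_2·(0) + e_3·(0) + e_4·(1) = 0
L: e_1·(-1) + e_2·(1) + e_3·(2) + e_4·(0) = 0
T: e_1·(-2) + e_2·(-2) + e_3·(-1) + e_4·(-3) = 0
Solving this homogeneous linear system for the smallest-integer solution (first nonzero entry positive) gives (3, 1, 1, -3).

(3, 1, 1, -3)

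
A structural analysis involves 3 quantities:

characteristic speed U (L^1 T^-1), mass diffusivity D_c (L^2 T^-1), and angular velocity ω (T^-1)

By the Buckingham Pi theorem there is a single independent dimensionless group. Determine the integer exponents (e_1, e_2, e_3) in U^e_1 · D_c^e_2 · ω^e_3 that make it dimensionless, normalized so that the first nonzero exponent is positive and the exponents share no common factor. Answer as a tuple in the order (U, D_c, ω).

L: e_1·(1) + e_2·(2) + e_3·(0) = 0
T: e_1·(-1) + e_2·(-1) + e_3·(-1) = 0
Solving this homogeneous linear system for the smallest-integer solution (first nonzero entry positive) gives (2, -1, -1).

(2, -1, -1)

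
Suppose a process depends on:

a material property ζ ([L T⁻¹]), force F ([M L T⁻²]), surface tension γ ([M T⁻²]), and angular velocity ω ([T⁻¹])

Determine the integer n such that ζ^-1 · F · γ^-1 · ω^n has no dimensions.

1

Balance the T exponent: (-1)·n from ω, plus −(-1) + (-2) − (-2) = 1 from the rest, must sum to zero.
−n + 1 = 0, so n = 1.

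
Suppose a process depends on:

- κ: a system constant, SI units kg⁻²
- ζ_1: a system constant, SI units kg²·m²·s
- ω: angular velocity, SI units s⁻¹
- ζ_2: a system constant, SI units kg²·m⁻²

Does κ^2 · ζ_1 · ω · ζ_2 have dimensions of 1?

Sum the exponent of each base dimension across the product:
  M: 2·[κ]_M + [ζ_1]_M + [ω]_M + [ζ_2]_M = 2·(-2) + (2) + (0) + (2) = 0
  L: 2·[κ]_L + [ζ_1]_L + [ω]_L + [ζ_2]_L = 2·(0) + (2) + (0) + (-2) = 0
  T: 2·[κ]_T + [ζ_1]_T + [ω]_T + [ζ_2]_T = 2·(0) + (1) + (-1) + (0) = 0
All base exponents vanish — dimensionless.

yes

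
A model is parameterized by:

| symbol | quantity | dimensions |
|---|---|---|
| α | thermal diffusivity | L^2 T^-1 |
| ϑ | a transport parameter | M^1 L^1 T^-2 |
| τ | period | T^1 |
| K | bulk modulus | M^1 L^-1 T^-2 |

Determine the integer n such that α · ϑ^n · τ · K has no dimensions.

-1

Balance the M exponent: (1)·n from ϑ, plus (0) + (0) + (1) = 1 from the rest, must sum to zero.
n + 1 = 0, so n = -1.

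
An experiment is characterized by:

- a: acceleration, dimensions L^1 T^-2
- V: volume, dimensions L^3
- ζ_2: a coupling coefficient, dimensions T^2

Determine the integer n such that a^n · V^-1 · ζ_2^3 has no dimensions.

3

Balance the L exponent: (1)·n from a, plus −(3) + 3·(0) = -3 from the rest, must sum to zero.
n − 3 = 0, so n = 3.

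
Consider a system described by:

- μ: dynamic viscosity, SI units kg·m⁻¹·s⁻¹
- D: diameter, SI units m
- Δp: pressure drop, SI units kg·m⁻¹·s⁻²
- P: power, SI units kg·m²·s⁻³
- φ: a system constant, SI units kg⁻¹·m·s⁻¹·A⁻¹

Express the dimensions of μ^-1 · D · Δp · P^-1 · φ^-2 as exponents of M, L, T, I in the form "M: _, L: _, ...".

Collect each base-dimension exponent across the product:
  M: −(1) + (0) + (1) − (1) − 2·(-1) = 1
  L: −(-1) + (1) + (-1) − (2) − 2·(1) = -3
  T: −(-1) + (0) + (-2) − (-3) − 2·(-1) = 4
  I: −(0) + (0) + (0) − (0) − 2·(-1) = 2
So the dimensions are [M L⁻³ T⁴ I²].

M: 1, L: -3, T: 4, I: 2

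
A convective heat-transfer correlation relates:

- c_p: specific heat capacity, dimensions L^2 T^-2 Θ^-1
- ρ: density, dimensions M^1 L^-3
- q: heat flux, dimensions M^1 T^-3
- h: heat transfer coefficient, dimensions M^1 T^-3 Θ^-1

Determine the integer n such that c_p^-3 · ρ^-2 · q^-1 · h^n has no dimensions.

3

Balance the M exponent: (1)·n from h, plus −3·(0) − 2·(1) − (1) = -3 from the rest, must sum to zero.
n − 3 = 0, so n = 3.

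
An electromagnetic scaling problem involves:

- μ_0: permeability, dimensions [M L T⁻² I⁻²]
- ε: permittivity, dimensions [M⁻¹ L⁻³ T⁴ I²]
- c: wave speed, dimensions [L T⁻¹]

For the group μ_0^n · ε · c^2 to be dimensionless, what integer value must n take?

Balance the M exponent: (1)·n from μ_0, plus (-1) + 2·(0) = -1 from the rest, must sum to zero.
n − 1 = 0, so n = 1.

1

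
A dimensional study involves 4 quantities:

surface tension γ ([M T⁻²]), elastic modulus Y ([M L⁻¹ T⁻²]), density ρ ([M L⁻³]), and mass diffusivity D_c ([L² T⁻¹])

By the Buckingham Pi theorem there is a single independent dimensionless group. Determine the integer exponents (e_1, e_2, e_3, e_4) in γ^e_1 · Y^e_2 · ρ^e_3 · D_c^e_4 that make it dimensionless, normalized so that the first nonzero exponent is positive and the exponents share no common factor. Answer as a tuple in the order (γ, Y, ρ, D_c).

M: e_1·(1) + e_2·(1) + e_3·(1) + e_4·(0) = 0
L: e_1·(0) + e_2·(-1) + e_3·(-3) + e_4·(2) = 0
T: e_1·(-2) + e_2·(-2) + e_3·(0) + e_4·(-1) = 0
Solving this homogeneous linear system for the smallest-integer solution (first nonzero entry positive) gives (2, -1, -1, -2).

(2, -1, -1, -2)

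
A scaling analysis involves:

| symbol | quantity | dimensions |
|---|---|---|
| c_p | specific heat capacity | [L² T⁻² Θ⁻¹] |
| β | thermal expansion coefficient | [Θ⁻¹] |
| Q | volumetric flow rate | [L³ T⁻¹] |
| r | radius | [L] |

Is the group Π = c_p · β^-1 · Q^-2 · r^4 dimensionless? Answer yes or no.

Sum the exponent of each base dimension across the product:
  M: [c_p]_M − [β]_M − 2·[Q]_M + 4·[r]_M = (0) − (0) − 2·(0) + 4·(0) = 0
  L: [c_p]_L − [β]_L − 2·[Q]_L + 4·[r]_L = (2) − (0) − 2·(3) + 4·(1) = 0
  T: [c_p]_T − [β]_T − 2·[Q]_T + 4·[r]_T = (-2) − (0) − 2·(-1) + 4·(0) = 0
  Θ: [c_p]_Θ − [β]_Θ − 2·[Q]_Θ + 4·[r]_Θ = (-1) − (-1) − 2·(0) + 4·(0) = 0
All base exponents vanish — dimensionless.

yes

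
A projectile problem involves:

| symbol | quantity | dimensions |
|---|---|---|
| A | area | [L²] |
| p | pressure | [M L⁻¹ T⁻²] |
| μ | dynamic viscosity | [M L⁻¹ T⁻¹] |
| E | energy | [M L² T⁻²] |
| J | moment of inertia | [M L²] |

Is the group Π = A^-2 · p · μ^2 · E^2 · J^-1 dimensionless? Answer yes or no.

no

Sum the exponent of each base dimension across the product:
  M: −2·[A]_M + [p]_M + 2·[μ]_M + 2·[E]_M − [J]_M = −2·(0) + (1) + 2·(1) + 2·(1) − (1) = 4
  L: −2·[A]_L + [p]_L + 2·[μ]_L + 2·[E]_L − [J]_L = −2·(2) + (-1) + 2·(-1) + 2·(2) − (2) = -5
  T: −2·[A]_T + [p]_T + 2·[μ]_T + 2·[E]_T − [J]_T = −2·(0) + (-2) + 2·(-1) + 2·(-2) − (0) = -8
Net dimensions [M⁴ L⁻⁵ T⁻⁸] ≠ [1] — not dimensionless.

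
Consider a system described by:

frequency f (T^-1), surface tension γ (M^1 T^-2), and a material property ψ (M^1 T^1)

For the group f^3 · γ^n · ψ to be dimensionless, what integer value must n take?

-1

Balance the M exponent: (1)·n from γ, plus 3·(0) + (1) = 1 from the rest, must sum to zero.
n + 1 = 0, so n = -1.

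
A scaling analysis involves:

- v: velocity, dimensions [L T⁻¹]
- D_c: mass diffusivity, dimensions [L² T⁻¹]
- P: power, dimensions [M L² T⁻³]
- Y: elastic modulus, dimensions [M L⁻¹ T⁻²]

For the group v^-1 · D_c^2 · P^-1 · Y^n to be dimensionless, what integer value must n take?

1

Balance the M exponent: (1)·n from Y, plus −(0) + 2·(0) − (1) = -1 from the rest, must sum to zero.
n − 1 = 0, so n = 1.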